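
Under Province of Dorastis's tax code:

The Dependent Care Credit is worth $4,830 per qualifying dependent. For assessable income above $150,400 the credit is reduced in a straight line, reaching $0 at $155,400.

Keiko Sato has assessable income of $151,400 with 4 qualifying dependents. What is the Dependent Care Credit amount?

$15,456

Dependent Care Credit: base = 4 × $4,830 = $19,320. $151,400 is $1,000 into a $5,000 phase-out range, leaving 4,000/5,000 of the credit: $19,320 × 4,000/5,000 = $15,456.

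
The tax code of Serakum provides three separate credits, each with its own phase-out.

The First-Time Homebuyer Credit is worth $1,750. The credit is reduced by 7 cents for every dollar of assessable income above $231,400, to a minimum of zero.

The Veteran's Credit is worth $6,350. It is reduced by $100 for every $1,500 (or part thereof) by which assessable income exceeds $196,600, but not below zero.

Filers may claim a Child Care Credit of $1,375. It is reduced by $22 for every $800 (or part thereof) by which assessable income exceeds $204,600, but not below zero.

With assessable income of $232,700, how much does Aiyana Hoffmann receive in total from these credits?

$6,092

First-Time Homebuyer Credit: 7% of the $1,300 excess over $231,400 is $91; credit = $1,750 − $91 = $1,659.
Veteran's Credit: income exceeds $196,600 by $36,100, which is 25 full-or-partial $1,500 increments; reduction = 25 × $100 = $2,500, leaving $3,850.
Child Care Credit: income exceeds $204,600 by $28,100, which is 36 full-or-partial $800 increments; reduction = 36 × $22 = $792, leaving $583.
Total: $1,659 + $3,850 + $583 = $6,092.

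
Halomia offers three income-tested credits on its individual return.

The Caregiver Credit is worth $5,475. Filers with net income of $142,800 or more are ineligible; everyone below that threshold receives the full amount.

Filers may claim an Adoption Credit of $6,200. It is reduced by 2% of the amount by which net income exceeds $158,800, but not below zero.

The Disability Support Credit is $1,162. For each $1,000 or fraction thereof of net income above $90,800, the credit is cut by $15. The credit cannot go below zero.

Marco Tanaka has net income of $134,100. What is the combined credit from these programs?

$12,177

Caregiver Credit: $134,100 is below the $142,800 cutoff, so the full $5,475 applies.
Adoption Credit: $134,100 is at or below the $158,800 threshold, so the full $6,200 applies.
Disability Support Credit: income exceeds $90,800 by $43,300, which is 44 full-or-partial $1,000 increments; reduction = 44 × $15 = $660, leaving $502.
Total: $5,475 + $6,200 + $502 = $12,177.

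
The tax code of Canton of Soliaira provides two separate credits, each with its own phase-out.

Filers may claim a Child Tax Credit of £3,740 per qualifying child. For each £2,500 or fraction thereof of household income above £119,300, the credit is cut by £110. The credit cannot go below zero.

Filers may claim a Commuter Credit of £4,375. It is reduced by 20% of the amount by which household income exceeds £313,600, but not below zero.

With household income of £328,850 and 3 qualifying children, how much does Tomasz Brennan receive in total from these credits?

Child Tax Credit: base = 3 × £3,740 = £11,220. income exceeds £119,300 by £209,550, which is 84 full-or-partial £2,500 increments; reduction = 84 × £110 = £9,240, leaving £1,980.
Commuter Credit: 20% of the £15,250 excess over £313,600 is £3,050; credit = £4,375 − £3,050 = £1,325.
Total: £1,980 + £1,325 = £3,305.

£3,305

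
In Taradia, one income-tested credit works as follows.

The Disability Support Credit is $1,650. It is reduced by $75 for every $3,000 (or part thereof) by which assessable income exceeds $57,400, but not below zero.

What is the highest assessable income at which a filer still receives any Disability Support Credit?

$120,400

After 21 increments the reduction is 21 × $75 = $1,575, leaving $75; one more increment wipes it out. Increment 21 ends at excess 21 × $3,000 = $63,000, so the highest qualifying income is $57,400 + $63,000 = $120,400.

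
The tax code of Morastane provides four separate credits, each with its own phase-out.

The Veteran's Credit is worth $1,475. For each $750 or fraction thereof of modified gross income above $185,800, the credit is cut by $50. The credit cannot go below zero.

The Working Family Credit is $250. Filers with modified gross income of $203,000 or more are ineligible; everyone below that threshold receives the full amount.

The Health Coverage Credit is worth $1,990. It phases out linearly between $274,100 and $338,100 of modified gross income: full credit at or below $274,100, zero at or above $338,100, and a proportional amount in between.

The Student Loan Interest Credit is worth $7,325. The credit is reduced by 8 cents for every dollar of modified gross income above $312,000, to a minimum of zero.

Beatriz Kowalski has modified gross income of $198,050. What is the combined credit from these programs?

$10,190

Veteran's Credit: income exceeds $185,800 by $12,250, which is 17 full-or-partial $750 increments; reduction = 17 × $50 = $850, leaving $625.
Working Family Credit: $198,050 is below the $203,000 cutoff, so the full $250 applies.
Health Coverage Credit: $198,050 is at or below the $274,100 threshold, so the full $1,990 applies.
Student Loan Interest Credit: $198,050 is at or below the $312,000 threshold, so the full $7,325 applies.
Total: $625 + $250 + $1,990 + $7,325 = $10,190.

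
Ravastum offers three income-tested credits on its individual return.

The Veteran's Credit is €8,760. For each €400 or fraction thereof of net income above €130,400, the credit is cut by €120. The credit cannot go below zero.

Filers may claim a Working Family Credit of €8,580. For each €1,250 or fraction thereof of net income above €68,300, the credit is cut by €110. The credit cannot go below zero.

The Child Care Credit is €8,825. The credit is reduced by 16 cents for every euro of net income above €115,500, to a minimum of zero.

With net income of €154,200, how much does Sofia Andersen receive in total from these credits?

€5,183

Veteran's Credit: income exceeds €130,400 by €23,800, which is 60 full-or-partial €400 increments; reduction = 60 × €120 = €7,200, leaving €1,560.
Working Family Credit: income exceeds €68,300 by €85,900, which is 69 full-or-partial €1,250 increments; reduction = 69 × €110 = €7,590, leaving €990.
Child Care Credit: 16% of the €38,700 excess over €115,500 is €6,192; credit = €8,825 − €6,192 = €2,633.
Total: €1,560 + €990 + €2,633 = €5,183.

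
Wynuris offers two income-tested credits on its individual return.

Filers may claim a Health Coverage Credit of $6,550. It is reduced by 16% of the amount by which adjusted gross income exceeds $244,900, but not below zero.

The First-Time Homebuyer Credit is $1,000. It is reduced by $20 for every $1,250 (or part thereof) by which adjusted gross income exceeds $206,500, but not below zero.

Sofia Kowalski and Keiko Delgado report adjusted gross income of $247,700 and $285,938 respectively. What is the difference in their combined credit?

Sofia ($247,700): Health Coverage Credit: 16% of the $2,800 excess over $244,900 is $448; credit = $6,550 − $448 = $6,102. First-Time Homebuyer Credit: income exceeds $206,500 by $41,200, which is 33 full-or-partial $1,250 increments; reduction = 33 × $20 = $660, leaving $340. total $6,102 + $340 = $6,442
Keiko ($285,938): Health Coverage Credit: 16% of the $41,038 excess over $244,900 is $6,566.08 ≥ base, so the credit is $0. First-Time Homebuyer Credit: income exceeds $206,500 by $79,438 → 64 increments × $20 = $1,280 ≥ base, so the credit is $0. total $0 + $0 = $0
Difference: |$6,442 − $0| = $6,442.

$6,442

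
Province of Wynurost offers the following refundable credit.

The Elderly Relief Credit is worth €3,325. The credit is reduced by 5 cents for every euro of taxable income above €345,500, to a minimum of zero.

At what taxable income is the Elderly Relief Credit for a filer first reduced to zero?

The credit falls by 5% of each euro above €345,500, so it reaches zero when the excess is €3,325 / 5% = €66,500: income = €345,500 + €66,500 = €412,000.

€412,000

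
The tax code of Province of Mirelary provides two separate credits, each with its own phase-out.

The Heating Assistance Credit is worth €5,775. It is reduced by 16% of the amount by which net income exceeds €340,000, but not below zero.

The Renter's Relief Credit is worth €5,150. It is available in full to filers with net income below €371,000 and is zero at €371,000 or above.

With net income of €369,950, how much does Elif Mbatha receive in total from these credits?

€6,133

Heating Assistance Credit: 16% of the €29,950 excess over €340,000 is €4,792; credit = €5,775 − €4,792 = €983.
Renter's Relief Credit: €369,950 is below the €371,000 cutoff, so the full €5,150 applies.
Total: €983 + €5,150 = €6,133.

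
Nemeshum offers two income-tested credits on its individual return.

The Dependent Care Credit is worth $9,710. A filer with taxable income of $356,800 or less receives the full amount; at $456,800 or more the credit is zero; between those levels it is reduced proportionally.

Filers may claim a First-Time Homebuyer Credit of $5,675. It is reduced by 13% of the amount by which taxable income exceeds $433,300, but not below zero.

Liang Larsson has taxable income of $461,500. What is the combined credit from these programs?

Dependent Care Credit: $461,500 is at or above $456,800, so the credit is $0.
First-Time Homebuyer Credit: 13% of the $28,200 excess over $433,300 is $3,666; credit = $5,675 − $3,666 = $2,009.
Total: $0 + $2,009 = $2,009.

$2,009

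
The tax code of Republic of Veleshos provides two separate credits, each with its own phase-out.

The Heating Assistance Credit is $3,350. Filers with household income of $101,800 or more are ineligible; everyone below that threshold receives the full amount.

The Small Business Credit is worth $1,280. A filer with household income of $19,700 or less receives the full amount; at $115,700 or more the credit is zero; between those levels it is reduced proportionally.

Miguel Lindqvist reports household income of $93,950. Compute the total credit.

$3,640

Heating Assistance Credit: $93,950 is below the $101,800 cutoff, so the full $3,350 applies.
Small Business Credit: $93,950 is $74,250 into a $96,000 phase-out range, leaving 21,750/96,000 of the credit: $1,280 × 21,750/96,000 = $290.
Total: $3,350 + $290 = $3,640.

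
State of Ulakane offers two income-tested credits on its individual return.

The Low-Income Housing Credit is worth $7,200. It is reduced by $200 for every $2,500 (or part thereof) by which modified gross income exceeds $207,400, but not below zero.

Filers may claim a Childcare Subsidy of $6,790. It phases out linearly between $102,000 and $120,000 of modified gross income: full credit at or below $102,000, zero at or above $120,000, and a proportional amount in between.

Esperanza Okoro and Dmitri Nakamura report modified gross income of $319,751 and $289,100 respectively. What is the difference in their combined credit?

Esperanza ($319,751): Low-Income Housing Credit: income exceeds $207,400 by $112,351 → 45 increments × $200 = $9,000 ≥ base, so the credit is $0. Childcare Subsidy: $319,751 is at or above $120,000, so the credit is $0. total $0 + $0 = $0
Dmitri ($289,100): Low-Income Housing Credit: income exceeds $207,400 by $81,700, which is 33 full-or-partial $2,500 increments; reduction = 33 × $200 = $6,600, leaving $600. Childcare Subsidy: $289,100 is at or above $120,000, so the credit is $0. total $600 + $0 = $600
Difference: |$0 − $600| = $600.

$600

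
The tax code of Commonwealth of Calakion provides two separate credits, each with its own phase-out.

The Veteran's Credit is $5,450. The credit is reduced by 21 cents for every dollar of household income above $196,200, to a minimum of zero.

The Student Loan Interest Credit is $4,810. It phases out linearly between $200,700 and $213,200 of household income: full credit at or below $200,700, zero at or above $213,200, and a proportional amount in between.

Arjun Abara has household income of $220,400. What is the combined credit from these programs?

Veteran's Credit: 21% of the $24,200 excess over $196,200 is $5,082; credit = $5,450 − $5,082 = $368.
Student Loan Interest Credit: $220,400 is at or above $213,200, so the credit is $0.
Total: $368 + $0 = $368.

$368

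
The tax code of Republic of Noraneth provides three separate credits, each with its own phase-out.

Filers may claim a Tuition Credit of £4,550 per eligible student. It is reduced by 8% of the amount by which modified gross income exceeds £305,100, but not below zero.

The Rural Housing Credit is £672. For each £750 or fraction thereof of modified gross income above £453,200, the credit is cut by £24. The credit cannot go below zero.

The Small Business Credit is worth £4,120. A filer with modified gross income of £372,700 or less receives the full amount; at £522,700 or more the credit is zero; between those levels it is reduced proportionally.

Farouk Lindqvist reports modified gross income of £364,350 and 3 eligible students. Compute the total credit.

£13,702

Tuition Credit: base = 3 × £4,550 = £13,650. 8% of the £59,250 excess over £305,100 is £4,740; credit = £13,650 − £4,740 = £8,910.
Rural Housing Credit: £364,350 is at or below the £453,200 threshold, so the full £672 applies.
Small Business Credit: £364,350 is at or below the £372,700 threshold, so the full £4,120 applies.
Total: £8,910 + £672 + £4,120 = £13,702.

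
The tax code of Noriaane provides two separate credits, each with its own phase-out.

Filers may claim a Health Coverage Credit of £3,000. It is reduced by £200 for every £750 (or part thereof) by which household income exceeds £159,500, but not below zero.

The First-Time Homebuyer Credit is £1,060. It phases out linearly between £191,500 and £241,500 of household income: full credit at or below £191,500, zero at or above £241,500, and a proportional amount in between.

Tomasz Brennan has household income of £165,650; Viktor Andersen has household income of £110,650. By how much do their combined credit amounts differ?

£1,800

Tomasz (£165,650): Health Coverage Credit: income exceeds £159,500 by £6,150, which is 9 full-or-partial £750 increments; reduction = 9 × £200 = £1,800, leaving £1,200. First-Time Homebuyer Credit: £165,650 is at or below the £191,500 threshold, so the full £1,060 applies. total £1,200 + £1,060 = £2,260
Viktor (£110,650): Health Coverage Credit: £110,650 is at or below the £159,500 threshold, so the full £3,000 applies. First-Time Homebuyer Credit: £110,650 is at or below the £191,500 threshold, so the full £1,060 applies. total £3,000 + £1,060 = £4,060
Difference: |£2,260 − £4,060| = £1,800.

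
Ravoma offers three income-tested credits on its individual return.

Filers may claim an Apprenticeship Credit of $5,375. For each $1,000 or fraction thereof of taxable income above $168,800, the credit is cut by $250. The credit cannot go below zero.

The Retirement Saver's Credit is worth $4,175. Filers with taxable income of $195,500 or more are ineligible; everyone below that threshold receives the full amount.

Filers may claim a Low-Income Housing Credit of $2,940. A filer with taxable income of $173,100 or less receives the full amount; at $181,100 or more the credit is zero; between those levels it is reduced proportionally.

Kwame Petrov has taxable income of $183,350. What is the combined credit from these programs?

$5,800

Apprenticeship Credit: income exceeds $168,800 by $14,550, which is 15 full-or-partial $1,000 increments; reduction = 15 × $250 = $3,750, leaving $1,625.
Retirement Saver's Credit: $183,350 is below the $195,500 cutoff, so the full $4,175 applies.
Low-Income Housing Credit: $183,350 is at or above $181,100, so the credit is $0.
Total: $1,625 + $4,175 + $0 = $5,800.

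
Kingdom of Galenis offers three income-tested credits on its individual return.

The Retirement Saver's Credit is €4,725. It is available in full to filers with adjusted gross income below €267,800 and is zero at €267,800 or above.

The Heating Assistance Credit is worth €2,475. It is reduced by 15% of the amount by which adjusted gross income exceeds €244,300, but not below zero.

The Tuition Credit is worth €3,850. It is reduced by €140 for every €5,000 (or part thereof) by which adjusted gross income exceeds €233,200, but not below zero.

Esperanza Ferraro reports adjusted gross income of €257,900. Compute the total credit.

Retirement Saver's Credit: €257,900 is below the €267,800 cutoff, so the full €4,725 applies.
Heating Assistance Credit: 15% of the €13,600 excess over €244,300 is €2,040; credit = €2,475 − €2,040 = €435.
Tuition Credit: income exceeds €233,200 by €24,700, which is 5 full-or-partial €5,000 increments; reduction = 5 × €140 = €700, leaving €3,150.
Total: €4,725 + €435 + €3,150 = €8,310.

€8,310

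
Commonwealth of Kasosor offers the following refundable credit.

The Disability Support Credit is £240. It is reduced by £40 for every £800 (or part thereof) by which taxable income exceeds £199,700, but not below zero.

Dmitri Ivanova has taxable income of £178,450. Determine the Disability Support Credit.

Disability Support Credit: £178,450 is at or below the £199,700 threshold, so the full £240 applies.

£240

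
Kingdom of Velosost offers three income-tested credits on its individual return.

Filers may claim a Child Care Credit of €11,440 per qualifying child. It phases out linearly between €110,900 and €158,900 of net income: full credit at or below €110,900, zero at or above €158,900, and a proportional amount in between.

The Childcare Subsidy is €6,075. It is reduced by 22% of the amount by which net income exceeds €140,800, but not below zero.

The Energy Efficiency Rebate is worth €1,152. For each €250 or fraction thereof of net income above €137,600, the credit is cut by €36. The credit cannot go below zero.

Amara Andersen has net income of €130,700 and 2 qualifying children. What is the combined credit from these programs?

€20,669

Child Care Credit: base = 2 × €11,440 = €22,880. €130,700 is €19,800 into a €48,000 phase-out range, leaving 28,200/48,000 of the credit: €22,880 × 28,200/48,000 = €13,442.
Childcare Subsidy: €130,700 is at or below the €140,800 threshold, so the full €6,075 applies.
Energy Efficiency Rebate: €130,700 is at or below the €137,600 threshold, so the full €1,152 applies.
Total: €13,442 + €6,075 + €1,152 = €20,669.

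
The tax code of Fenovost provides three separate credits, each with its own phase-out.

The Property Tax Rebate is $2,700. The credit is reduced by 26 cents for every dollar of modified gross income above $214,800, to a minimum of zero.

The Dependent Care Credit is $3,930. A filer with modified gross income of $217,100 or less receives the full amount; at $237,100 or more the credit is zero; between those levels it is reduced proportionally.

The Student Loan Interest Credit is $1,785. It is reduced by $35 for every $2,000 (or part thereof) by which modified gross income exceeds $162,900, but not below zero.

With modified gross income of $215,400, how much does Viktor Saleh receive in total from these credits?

Property Tax Rebate: 26% of the $600 excess over $214,800 is $156; credit = $2,700 − $156 = $2,544.
Dependent Care Credit: $215,400 is at or below the $217,100 threshold, so the full $3,930 applies.
Student Loan Interest Credit: income exceeds $162,900 by $52,500, which is 27 full-or-partial $2,000 increments; reduction = 27 × $35 = $945, leaving $840.
Total: $2,544 + $3,930 + $840 = $7,314.

$7,314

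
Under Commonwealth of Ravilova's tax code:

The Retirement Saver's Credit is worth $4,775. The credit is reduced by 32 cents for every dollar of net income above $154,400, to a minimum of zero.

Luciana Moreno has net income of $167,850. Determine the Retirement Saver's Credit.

Retirement Saver's Credit: 32% of the $13,450 excess over $154,400 is $4,304; credit = $4,775 − $4,304 = $471.

$471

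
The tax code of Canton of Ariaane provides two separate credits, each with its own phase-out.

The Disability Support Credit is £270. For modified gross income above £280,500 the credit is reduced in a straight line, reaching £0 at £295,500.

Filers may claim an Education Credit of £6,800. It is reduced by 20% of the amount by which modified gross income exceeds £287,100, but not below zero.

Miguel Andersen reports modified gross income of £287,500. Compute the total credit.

Disability Support Credit: £287,500 is £7,000 into a £15,000 phase-out range, leaving 8,000/15,000 of the credit: £270 × 8,000/15,000 = £144.
Education Credit: 20% of the £400 excess over £287,100 is £80; credit = £6,800 − £80 = £6,720.
Total: £144 + £6,720 = £6,864.

£6,864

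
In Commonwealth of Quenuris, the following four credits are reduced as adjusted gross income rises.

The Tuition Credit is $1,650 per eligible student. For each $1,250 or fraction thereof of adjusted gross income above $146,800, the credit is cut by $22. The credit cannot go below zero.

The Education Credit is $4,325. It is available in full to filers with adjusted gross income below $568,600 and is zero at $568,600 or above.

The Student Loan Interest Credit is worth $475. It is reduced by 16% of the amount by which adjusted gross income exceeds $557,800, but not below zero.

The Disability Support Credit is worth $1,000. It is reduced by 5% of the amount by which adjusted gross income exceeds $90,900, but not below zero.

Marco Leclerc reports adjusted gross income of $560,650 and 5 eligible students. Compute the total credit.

Tuition Credit: base = 5 × $1,650 = $8,250. income exceeds $146,800 by $413,850, which is 332 full-or-partial $1,250 increments; reduction = 332 × $22 = $7,304, leaving $946.
Education Credit: $560,650 is below the $568,600 cutoff, so the full $4,325 applies.
Student Loan Interest Credit: 16% of the $2,850 excess over $557,800 is $456; credit = $475 − $456 = $19.
Disability Support Credit: 5% of the $469,750 excess over $90,900 is $23,487.50 ≥ base, so the credit is $0.
Total: $946 + $4,325 + $19 + $0 = $5,290.

$5,290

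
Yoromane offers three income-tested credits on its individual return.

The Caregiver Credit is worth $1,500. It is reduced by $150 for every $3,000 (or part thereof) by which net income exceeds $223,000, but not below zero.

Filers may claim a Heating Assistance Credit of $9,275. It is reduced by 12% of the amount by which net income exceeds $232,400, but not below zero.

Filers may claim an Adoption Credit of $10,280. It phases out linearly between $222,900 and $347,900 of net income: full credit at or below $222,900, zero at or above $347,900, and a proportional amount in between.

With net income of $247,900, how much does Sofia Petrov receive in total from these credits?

$15,789

Caregiver Credit: income exceeds $223,000 by $24,900, which is 9 full-or-partial $3,000 increments; reduction = 9 × $150 = $1,350, leaving $150.
Heating Assistance Credit: 12% of the $15,500 excess over $232,400 is $1,860; credit = $9,275 − $1,860 = $7,415.
Adoption Credit: $247,900 is $25,000 into a $125,000 phase-out range, leaving 100,000/125,000 of the credit: $10,280 × 100,000/125,000 = $8,224.
Total: $150 + $7,415 + $8,224 = $15,789.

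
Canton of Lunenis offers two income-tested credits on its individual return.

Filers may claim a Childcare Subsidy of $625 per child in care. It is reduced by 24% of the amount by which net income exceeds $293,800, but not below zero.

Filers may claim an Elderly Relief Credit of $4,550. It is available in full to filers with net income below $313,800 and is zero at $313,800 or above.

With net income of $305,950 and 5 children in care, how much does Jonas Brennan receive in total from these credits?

$4,759

Childcare Subsidy: base = 5 × $625 = $3,125. 24% of the $12,150 excess over $293,800 is $2,916; credit = $3,125 − $2,916 = $209.
Elderly Relief Credit: $305,950 is below the $313,800 cutoff, so the full $4,550 applies.
Total: $209 + $4,550 = $4,759.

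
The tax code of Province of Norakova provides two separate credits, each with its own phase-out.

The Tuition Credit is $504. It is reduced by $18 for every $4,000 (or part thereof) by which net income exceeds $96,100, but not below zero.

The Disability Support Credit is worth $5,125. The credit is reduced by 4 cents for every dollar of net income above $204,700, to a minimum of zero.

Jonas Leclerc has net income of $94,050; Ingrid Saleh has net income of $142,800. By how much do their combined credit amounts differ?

Jonas ($94,050): Tuition Credit: $94,050 is at or below the $96,100 threshold, so the full $504 applies. Disability Support Credit: $94,050 is at or below the $204,700 threshold, so the full $5,125 applies. total $504 + $5,125 = $5,629
Ingrid ($142,800): Tuition Credit: income exceeds $96,100 by $46,700, which is 12 full-or-partial $4,000 increments; reduction = 12 × $18 = $216, leaving $288. Disability Support Credit: $142,800 is at or below the $204,700 threshold, so the full $5,125 applies. total $288 + $5,125 = $5,413
Difference: |$5,629 − $5,413| = $216.

$216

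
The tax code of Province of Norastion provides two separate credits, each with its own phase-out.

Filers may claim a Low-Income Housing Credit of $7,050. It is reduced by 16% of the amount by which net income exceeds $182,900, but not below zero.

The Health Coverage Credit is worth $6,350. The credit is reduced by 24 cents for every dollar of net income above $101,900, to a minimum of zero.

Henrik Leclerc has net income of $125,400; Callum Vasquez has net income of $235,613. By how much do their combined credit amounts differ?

Henrik ($125,400): Low-Income Housing Credit: $125,400 is at or below the $182,900 threshold, so the full $7,050 applies. Health Coverage Credit: 24% of the $23,500 excess over $101,900 is $5,640; credit = $6,350 − $5,640 = $710. total $7,050 + $710 = $7,760
Callum ($235,613): Low-Income Housing Credit: 16% of the $52,713 excess over $182,900 is $8,434.08 ≥ base, so the credit is $0. Health Coverage Credit: 24% of the $133,713 excess over $101,900 is $32,091.12 ≥ base, so the credit is $0. total $0 + $0 = $0
Difference: |$7,760 − $0| = $7,760.

$7,760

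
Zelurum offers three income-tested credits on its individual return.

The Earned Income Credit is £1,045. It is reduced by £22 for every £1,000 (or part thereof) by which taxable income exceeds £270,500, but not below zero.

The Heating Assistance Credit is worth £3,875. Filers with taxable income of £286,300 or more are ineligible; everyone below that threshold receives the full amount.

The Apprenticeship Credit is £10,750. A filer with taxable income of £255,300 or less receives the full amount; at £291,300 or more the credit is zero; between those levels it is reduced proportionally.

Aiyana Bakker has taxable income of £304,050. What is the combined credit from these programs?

Earned Income Credit: income exceeds £270,500 by £33,550, which is 34 full-or-partial £1,000 increments; reduction = 34 × £22 = £748, leaving £297.
Heating Assistance Credit: £304,050 meets or exceeds the £286,300 cutoff, so the credit is £0.
Apprenticeship Credit: £304,050 is at or above £291,300, so the credit is £0.
Total: £297 + £0 + £0 = £297.

£297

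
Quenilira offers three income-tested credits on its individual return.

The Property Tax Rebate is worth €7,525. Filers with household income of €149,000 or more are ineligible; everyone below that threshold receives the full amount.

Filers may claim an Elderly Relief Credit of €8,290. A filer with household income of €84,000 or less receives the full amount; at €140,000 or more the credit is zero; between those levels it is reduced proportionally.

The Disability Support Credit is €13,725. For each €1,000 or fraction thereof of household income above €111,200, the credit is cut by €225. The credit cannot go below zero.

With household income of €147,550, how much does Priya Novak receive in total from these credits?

Property Tax Rebate: €147,550 is below the €149,000 cutoff, so the full €7,525 applies.
Elderly Relief Credit: €147,550 is at or above €140,000, so the credit is €0.
Disability Support Credit: income exceeds €111,200 by €36,350, which is 37 full-or-partial €1,000 increments; reduction = 37 × €225 = €8,325, leaving €5,400.
Total: €7,525 + €0 + €5,400 = €12,925.

€12,925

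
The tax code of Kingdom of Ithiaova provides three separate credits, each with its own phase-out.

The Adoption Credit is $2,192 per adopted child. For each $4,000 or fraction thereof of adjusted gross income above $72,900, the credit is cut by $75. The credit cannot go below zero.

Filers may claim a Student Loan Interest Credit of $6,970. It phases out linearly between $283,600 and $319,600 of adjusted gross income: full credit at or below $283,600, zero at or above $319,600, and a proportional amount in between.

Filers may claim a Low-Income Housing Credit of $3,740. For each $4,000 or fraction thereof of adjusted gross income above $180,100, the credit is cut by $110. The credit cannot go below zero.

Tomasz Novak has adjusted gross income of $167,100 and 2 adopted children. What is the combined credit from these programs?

$13,294

Adoption Credit: base = 2 × $2,192 = $4,384. income exceeds $72,900 by $94,200, which is 24 full-or-partial $4,000 increments; reduction = 24 × $75 = $1,800, leaving $2,584.
Student Loan Interest Credit: $167,100 is at or below the $283,600 threshold, so the full $6,970 applies.
Low-Income Housing Credit: $167,100 is at or below the $180,100 threshold, so the full $3,740 applies.
Total: $2,584 + $6,970 + $3,740 = $13,294.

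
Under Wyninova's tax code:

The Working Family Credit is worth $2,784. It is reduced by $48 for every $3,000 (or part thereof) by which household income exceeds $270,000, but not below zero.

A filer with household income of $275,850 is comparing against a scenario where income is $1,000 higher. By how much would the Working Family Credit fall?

$48

At $275,850 — income exceeds $270,000 by $5,850, which is 2 full-or-partial $3,000 increments; reduction = 2 × $48 = $96, leaving $2,688.
At $276,850 — income exceeds $270,000 by $6,850, which is 3 full-or-partial $3,000 increments; reduction = 3 × $48 = $144, leaving $2,640.
Lost: $2,688 − $2,640 = $48.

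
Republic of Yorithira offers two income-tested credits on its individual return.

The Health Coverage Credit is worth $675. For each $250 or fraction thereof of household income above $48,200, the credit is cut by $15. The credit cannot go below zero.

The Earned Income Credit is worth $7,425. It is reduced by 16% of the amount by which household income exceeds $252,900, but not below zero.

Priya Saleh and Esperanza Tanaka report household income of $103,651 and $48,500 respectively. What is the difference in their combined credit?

$645

Priya ($103,651): Health Coverage Credit: income exceeds $48,200 by $55,451 → 222 increments × $15 = $3,330 ≥ base, so the credit is $0. Earned Income Credit: $103,651 is at or below the $252,900 threshold, so the full $7,425 applies. total $0 + $7,425 = $7,425
Esperanza ($48,500): Health Coverage Credit: income exceeds $48,200 by $300, which is 2 full-or-partial $250 increments; reduction = 2 × $15 = $30, leaving $645. Earned Income Credit: $48,500 is at or below the $252,900 threshold, so the full $7,425 applies. total $645 + $7,425 = $8,070
Difference: |$7,425 − $8,070| = $645.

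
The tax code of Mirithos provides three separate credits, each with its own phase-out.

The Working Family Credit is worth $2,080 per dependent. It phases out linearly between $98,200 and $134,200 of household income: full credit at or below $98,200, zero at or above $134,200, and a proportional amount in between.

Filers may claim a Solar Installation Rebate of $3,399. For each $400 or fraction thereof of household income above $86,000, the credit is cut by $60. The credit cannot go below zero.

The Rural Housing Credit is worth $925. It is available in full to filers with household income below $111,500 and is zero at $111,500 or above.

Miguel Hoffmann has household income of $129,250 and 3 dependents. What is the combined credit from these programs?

Working Family Credit: base = 3 × $2,080 = $6,240. $129,250 is $31,050 into a $36,000 phase-out range, leaving 4,950/36,000 of the credit: $6,240 × 4,950/36,000 = $858.
Solar Installation Rebate: income exceeds $86,000 by $43,250 → 109 increments × $60 = $6,540 ≥ base, so the credit is $0.
Rural Housing Credit: $129,250 meets or exceeds the $111,500 cutoff, so the credit is $0.
Total: $858 + $0 + $0 = $858.

$858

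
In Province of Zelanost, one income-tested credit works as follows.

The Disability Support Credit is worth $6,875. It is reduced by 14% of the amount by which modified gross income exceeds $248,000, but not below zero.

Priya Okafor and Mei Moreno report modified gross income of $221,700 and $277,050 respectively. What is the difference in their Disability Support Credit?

$4,067

Priya ($221,700): Disability Support Credit: $221,700 is at or below the $248,000 threshold, so the full $6,875 applies.
Mei ($277,050): Disability Support Credit: 14% of the $29,050 excess over $248,000 is $4,067; credit = $6,875 − $4,067 = $2,808.
Difference: |$6,875 − $2,808| = $4,067.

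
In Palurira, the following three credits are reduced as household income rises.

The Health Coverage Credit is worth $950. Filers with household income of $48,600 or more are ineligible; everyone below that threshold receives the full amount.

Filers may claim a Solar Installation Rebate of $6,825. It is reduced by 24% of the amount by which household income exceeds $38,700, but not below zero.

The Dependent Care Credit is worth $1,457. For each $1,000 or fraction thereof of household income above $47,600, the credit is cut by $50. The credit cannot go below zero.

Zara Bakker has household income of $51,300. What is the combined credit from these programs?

Health Coverage Credit: $51,300 meets or exceeds the $48,600 cutoff, so the credit is $0.
Solar Installation Rebate: 24% of the $12,600 excess over $38,700 is $3,024; credit = $6,825 − $3,024 = $3,801.
Dependent Care Credit: income exceeds $47,600 by $3,700, which is 4 full-or-partial $1,000 increments; reduction = 4 × $50 = $200, leaving $1,257.
Total: $0 + $3,801 + $1,257 = $5,058.

$5,058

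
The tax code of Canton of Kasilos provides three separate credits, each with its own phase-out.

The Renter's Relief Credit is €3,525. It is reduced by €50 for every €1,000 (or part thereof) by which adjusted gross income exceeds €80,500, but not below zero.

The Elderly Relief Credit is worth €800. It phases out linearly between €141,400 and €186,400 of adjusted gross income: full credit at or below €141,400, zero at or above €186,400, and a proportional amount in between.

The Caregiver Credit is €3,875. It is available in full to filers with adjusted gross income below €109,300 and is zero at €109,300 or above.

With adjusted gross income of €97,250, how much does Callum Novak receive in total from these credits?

Renter's Relief Credit: income exceeds €80,500 by €16,750, which is 17 full-or-partial €1,000 increments; reduction = 17 × €50 = €850, leaving €2,675.
Elderly Relief Credit: €97,250 is at or below the €141,400 threshold, so the full €800 applies.
Caregiver Credit: €97,250 is below the €109,300 cutoff, so the full €3,875 applies.
Total: €2,675 + €800 + €3,875 = €7,350.

€7,350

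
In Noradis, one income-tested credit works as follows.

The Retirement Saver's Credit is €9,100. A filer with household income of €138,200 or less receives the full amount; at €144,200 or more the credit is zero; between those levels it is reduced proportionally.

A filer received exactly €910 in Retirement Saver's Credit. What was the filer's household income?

€910 is 910/9,100 of the full €9,100, so 8,190/9,100 of the €6,000 range has been used: income = €138,200 + €6,000 × 8,190/9,100 = €143,600.

€143,600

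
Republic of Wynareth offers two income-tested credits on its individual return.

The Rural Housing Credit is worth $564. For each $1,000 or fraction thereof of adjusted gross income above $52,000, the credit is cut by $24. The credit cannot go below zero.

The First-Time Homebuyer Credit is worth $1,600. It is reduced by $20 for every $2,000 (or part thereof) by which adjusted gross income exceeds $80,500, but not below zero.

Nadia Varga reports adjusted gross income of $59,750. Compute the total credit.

Rural Housing Credit: income exceeds $52,000 by $7,750, which is 8 full-or-partial $1,000 increments; reduction = 8 × $24 = $192, leaving $372.
First-Time Homebuyer Credit: $59,750 is at or below the $80,500 threshold, so the full $1,600 applies.
Total: $372 + $1,600 = $1,972.

$1,972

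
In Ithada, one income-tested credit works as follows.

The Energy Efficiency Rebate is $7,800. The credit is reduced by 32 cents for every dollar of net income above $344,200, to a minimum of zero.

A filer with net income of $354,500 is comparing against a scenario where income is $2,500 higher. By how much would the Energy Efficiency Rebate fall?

$800

At $354,500 — 32% of the $10,300 excess over $344,200 is $3,296; credit = $7,800 − $3,296 = $4,504.
At $357,000 — 32% of the $12,800 excess over $344,200 is $4,096; credit = $7,800 − $4,096 = $3,704.
Lost: $4,504 − $3,704 = $800.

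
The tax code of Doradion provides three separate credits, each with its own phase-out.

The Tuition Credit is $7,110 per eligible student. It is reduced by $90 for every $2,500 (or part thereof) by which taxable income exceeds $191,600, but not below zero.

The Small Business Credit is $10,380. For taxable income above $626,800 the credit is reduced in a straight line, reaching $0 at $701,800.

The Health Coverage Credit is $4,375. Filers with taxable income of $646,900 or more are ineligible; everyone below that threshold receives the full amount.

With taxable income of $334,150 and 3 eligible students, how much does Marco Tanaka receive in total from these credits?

Tuition Credit: base = 3 × $7,110 = $21,330. income exceeds $191,600 by $142,550, which is 58 full-or-partial $2,500 increments; reduction = 58 × $90 = $5,220, leaving $16,110.
Small Business Credit: $334,150 is at or below the $626,800 threshold, so the full $10,380 applies.
Health Coverage Credit: $334,150 is below the $646,900 cutoff, so the full $4,375 applies.
Total: $16,110 + $10,380 + $4,375 = $30,865.

$30,865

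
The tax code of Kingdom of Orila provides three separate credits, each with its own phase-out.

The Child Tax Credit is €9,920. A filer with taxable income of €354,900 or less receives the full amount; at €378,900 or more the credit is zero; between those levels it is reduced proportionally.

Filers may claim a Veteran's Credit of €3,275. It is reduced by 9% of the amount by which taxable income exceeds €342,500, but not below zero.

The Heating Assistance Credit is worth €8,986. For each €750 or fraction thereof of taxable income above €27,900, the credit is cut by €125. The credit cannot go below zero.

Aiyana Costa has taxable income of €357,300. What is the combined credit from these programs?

€10,871

Child Tax Credit: €357,300 is €2,400 into a €24,000 phase-out range, leaving 21,600/24,000 of the credit: €9,920 × 21,600/24,000 = €8,928.
Veteran's Credit: 9% of the €14,800 excess over €342,500 is €1,332; credit = €3,275 − €1,332 = €1,943.
Heating Assistance Credit: income exceeds €27,900 by €329,400 → 440 increments × €125 = €55,000 ≥ base, so the credit is €0.
Total: €8,928 + €1,943 + €0 = €10,871.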